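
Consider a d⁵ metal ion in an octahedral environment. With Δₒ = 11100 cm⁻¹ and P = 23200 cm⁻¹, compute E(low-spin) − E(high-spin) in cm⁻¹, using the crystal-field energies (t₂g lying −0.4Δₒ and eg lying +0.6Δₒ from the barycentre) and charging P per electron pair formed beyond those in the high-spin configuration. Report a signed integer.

High-spin: t₂g³ eg², CFSE = 0.0Δₒ = 0 cm⁻¹.
Low-spin t₂g⁵ eg⁰ gives -2.0Δₒ = -22200 cm⁻¹, but forming 2 extra pairs costs 2P = 46400 cm⁻¹, so E(LS) = -22200 + 46400 = 24200 cm⁻¹.
E(LS) − E(HS) = 24200 − (0) = 24200 cm⁻¹.

24200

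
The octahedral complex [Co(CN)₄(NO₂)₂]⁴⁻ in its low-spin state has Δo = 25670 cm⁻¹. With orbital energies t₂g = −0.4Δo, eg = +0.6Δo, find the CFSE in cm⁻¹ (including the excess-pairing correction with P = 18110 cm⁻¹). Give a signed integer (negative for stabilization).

-28096

Ligand charges: 4×(-1) from CN⁻ and 2×(-1) from NO₂⁻ sum to -6; with overall charge -4, Co is +2.
Co sits in group 9; removing 2 electrons leaves Co²⁺ with 9 − 2 = 7 d electrons.
The d⁷ electrons fill as t₂g⁶ eg¹.
CFSE(orbital) = 6×(-0.4Δo) + 1×(0.6Δo) = -1.8Δo; with Δo = 25670 cm⁻¹ that is -46206 cm⁻¹.
High-spin d⁷ would be t₂g⁵ eg² with 2 pairs; low-spin has 3, so 1 excess pair costs +1P = +18110 cm⁻¹.
Overall CFSE = -46206 + 18110 = -28096 cm⁻¹.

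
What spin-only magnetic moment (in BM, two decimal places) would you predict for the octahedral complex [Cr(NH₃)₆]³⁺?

NH₃ is neutral, so the +3 overall charge sits on Cr: oxidation state +3.
Cr sits in group 6; removing 3 electrons leaves Cr³⁺ with 6 − 3 = 3 d electrons.
For octahedral d³ the high- and low-spin configurations coincide.
Configuration: t₂g³ eg⁰ → 3 unpaired electrons.
μ(spin-only) = √[3(3+2)] = √15 ≈ 3.87 BM.

3.87 BM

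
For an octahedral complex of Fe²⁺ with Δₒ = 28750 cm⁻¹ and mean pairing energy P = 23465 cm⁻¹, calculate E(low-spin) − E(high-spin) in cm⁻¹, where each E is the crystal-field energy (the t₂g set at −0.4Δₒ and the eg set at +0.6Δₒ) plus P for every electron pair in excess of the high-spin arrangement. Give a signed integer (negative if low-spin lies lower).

Fe sits in group 8; removing 2 electrons leaves Fe²⁺ with 8 − 2 = 6 d electrons.
High-spin: t₂g⁴ eg², CFSE = -0.4Δₒ = -11500 cm⁻¹.
Low-spin: t₂g⁶ eg⁰, orbital CFSE = -2.4Δₒ = -69000 cm⁻¹; plus 2 excess pairs × P = +46930 cm⁻¹; total -22070 cm⁻¹.
E(LS) − E(HS) = -22070 − (-11500) = -10570 cm⁻¹.

-10570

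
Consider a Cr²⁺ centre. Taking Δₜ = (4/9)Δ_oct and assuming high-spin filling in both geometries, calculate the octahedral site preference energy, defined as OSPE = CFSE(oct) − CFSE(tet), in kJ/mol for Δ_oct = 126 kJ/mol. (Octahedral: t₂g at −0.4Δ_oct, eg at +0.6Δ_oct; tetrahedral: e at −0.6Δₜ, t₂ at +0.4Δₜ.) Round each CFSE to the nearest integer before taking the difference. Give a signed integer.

-54

Group 6 minus oxidation state +2 gives a d⁴ configuration for Cr²⁺.
In an octahedral site d⁴ (HS) is t2g^3 e_g^1, giving CFSE(oct) = -0.6Δ_oct = -76 kJ/mol.
Tetrahedral: e^2 t2^2, CFSE = 2(−0.6) + 2(+0.4) = -0.4Δₜ = -0.4 × (4/9) × 126 = -22 kJ/mol.
OSPE = CFSE(oct) − CFSE(tet) = -76 − (-22) = -54 kJ/mol.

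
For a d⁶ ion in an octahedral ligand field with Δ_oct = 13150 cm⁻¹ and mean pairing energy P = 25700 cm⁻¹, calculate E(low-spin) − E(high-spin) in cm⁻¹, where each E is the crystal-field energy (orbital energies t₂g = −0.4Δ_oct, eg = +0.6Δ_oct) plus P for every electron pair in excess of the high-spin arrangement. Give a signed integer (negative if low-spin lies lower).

25100

In the high-spin limit (t₂g⁴ eg²) the orbital term is -0.4Δ_oct = -5260 cm⁻¹, with no excess pairing.
For low-spin the configuration is t₂g⁶ eg⁰: orbital energy -2.4 × 13150 = -31560 cm⁻¹, and 2 additional pairs relative to high-spin add 51400 cm⁻¹, giving 19840 cm⁻¹.
Thus E(LS) − E(HS) = 25100 cm⁻¹.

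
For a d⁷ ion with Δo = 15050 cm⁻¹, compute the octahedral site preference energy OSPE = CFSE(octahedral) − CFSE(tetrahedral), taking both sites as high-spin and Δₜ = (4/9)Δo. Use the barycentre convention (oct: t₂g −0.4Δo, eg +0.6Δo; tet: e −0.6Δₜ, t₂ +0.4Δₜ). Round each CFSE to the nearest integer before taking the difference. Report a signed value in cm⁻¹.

Octahedral high-spin t₂g⁵ eg²: CFSE = -0.8 × 15050 = -12040 cm⁻¹.
In a tetrahedral site the filling is e⁴ t₂³: CFSE(tet) = -1.2Δₜ = -1.2 × (4/9)(15050) = -8027 cm⁻¹.
Subtracting, OSPE = -12040 − (-8027) = -4013 cm⁻¹.

-4013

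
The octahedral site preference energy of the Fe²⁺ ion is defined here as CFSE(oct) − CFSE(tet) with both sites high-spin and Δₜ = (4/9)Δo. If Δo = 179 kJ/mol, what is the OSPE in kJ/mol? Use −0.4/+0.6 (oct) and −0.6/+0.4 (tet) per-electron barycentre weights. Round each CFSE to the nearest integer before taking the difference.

Group 8 minus oxidation state +2 gives a d⁶ configuration for Fe²⁺.
In an octahedral site d⁶ (HS) is t2g^4 e_g^2, giving CFSE(oct) = -0.4Δo = -72 kJ/mol.
Tetrahedral: e^3 t2^3, CFSE = 3(−0.6) + 3(+0.4) = -0.6Δₜ = -0.6 × (4/9) × 179 = -48 kJ/mol.
Subtracting, OSPE = -72 − (-48) = -24 kJ/mol.

-24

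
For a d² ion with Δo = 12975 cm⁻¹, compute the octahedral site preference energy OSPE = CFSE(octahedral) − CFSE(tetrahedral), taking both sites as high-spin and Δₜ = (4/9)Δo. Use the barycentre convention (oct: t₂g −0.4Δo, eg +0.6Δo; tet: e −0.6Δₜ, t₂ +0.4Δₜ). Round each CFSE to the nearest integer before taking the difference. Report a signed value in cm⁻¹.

Octahedral (high-spin): t2g^2 e_g^0, CFSE = 2(−0.4) + 0(+0.6) = -0.8Δo = -0.8 × 12975 = -10380 cm⁻¹.
In a tetrahedral site the filling is e^2 t2^0: CFSE(tet) = -1.2Δₜ = -1.2 × (4/9)(12975) = -6920 cm⁻¹.
OSPE = -10380 − (-6920) = -3460 cm⁻¹.

-3460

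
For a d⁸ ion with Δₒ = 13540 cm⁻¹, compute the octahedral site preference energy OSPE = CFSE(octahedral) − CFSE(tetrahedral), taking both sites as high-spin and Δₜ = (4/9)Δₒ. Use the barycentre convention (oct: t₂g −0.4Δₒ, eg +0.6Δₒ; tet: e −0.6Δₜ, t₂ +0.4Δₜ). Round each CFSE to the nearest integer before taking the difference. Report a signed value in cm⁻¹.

-11434

In an octahedral site d⁸ (HS) is t2g^6 e_g^2, giving CFSE(oct) = -1.2Δₒ = -16248 cm⁻¹.
In a tetrahedral site the filling is e^4 t2^4: CFSE(tet) = -0.8Δₜ = -0.8 × (4/9)(13540) = -4814 cm⁻¹.
OSPE = -16248 − (-4814) = -11434 cm⁻¹.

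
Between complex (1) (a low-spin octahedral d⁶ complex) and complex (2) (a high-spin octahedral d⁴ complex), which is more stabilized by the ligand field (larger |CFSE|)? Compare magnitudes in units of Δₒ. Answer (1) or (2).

(1)

(1): t₂g⁶ eg⁰, CFSE = -2.4Δₒ.
(2): t₂g³ eg¹, CFSE = -0.6Δₒ.
So (1) has the larger |CFSE|.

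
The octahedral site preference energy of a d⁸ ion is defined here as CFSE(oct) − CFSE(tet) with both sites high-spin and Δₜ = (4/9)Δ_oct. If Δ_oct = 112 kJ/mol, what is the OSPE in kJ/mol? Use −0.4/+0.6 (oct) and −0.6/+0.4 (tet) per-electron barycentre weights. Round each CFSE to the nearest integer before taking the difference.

Octahedral high-spin t₂g⁶ eg²: CFSE = -1.2 × 112 = -134 kJ/mol.
Tetrahedral e⁴ t₂⁴ gives -0.8Δₜ = -0.8 × (4/9) × 112 = -40 kJ/mol.
Subtracting, OSPE = -134 − (-40) = -94 kJ/mol.

-94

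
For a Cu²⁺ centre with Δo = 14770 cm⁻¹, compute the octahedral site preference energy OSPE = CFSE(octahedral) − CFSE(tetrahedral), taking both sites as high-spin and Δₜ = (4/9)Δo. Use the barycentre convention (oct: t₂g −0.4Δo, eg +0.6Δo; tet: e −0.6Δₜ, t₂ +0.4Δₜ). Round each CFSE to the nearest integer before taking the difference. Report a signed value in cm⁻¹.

Cu sits in group 11; removing 2 electrons leaves Cu²⁺ with 11 − 2 = 9 d electrons.
In an octahedral site d⁹ (HS) is t₂g⁶ eg³, giving CFSE(oct) = -0.6Δo = -8862 cm⁻¹.
Tetrahedral: e⁴ t₂⁵, CFSE = 4(−0.6) + 5(+0.4) = -0.4Δₜ = -0.4 × (4/9) × 14770 = -2626 cm⁻¹.
OSPE = CFSE(oct) − CFSE(tet) = -8862 − (-2626) = -6236 cm⁻¹.

-6236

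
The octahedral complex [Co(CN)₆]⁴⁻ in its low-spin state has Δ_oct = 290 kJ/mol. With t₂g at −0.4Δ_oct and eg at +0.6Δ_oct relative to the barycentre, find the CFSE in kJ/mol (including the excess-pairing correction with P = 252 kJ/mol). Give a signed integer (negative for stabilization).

Each CN⁻ contributes -1; 6 × (-1) = -6. With overall charge -4, Co is in the +2 oxidation state.
Co²⁺: group 9, so d-count = 9 − 2 = 7.
Configuration: t₂g⁶ eg¹.
The orbital stabilization is -1.8Δ_oct = -1.8 × 290 = -522 kJ/mol.
Relative to high-spin t₂g⁵ eg² (2 paired), the low-spin configuration has 1 additional pair, contributing +1 × 252 = +252 kJ/mol.
Overall CFSE = -522 + 252 = -270 kJ/mol.

-270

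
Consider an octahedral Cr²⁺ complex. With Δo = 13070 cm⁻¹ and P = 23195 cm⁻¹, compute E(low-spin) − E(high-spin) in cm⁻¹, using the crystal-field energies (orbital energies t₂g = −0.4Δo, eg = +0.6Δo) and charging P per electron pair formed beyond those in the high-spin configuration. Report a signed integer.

Cr is in group 6, so Cr²⁺ is d⁴ (6 − 2 = 4).
High-spin d⁴ fills as t₂g³ eg¹ with CFSE 3(−0.4) + 1(+0.6) = -0.6Δo = -7842 cm⁻¹.
For low-spin the configuration is t₂g⁴ eg⁰: orbital energy -1.6 × 13070 = -20912 cm⁻¹, and 1 additional pair relative to high-spin adds 23195 cm⁻¹, giving 2283 cm⁻¹.
E(LS) − E(HS) = 2283 − (-7842) = 10125 cm⁻¹.

10125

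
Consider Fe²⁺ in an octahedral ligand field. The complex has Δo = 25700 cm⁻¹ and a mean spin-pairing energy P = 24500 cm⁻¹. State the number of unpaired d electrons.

0

Group 8 minus oxidation state +2 gives a d⁶ configuration for Fe²⁺.
Δo > P, so pairing is preferred: the ground state is low-spin.
Filling d⁶ accordingly: t2g^6 e_g^0.
Unpaired electrons: 0.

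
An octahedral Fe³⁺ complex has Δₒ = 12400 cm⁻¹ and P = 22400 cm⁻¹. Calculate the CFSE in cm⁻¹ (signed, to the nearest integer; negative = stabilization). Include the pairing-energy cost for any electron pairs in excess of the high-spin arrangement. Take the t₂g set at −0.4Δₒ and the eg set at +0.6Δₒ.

0

Fe is in group 8, so Fe³⁺ is d⁵ (8 − 3 = 5).
Since Δₒ = 12400 cm⁻¹ < P = 22400 cm⁻¹, the complex adopts the high-spin configuration.
Configuration: t₂g³ eg².
Orbital CFSE = 0.0Δₒ = 0.0 × 12400 = 0 cm⁻¹.
High-spin has no excess pairs, so no pairing correction applies.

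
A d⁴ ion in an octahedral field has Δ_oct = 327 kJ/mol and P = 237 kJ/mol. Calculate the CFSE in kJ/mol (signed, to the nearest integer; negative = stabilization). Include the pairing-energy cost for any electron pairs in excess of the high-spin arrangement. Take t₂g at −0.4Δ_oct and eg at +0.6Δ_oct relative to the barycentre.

-286

Here Δ_oct > P (327 > 237), so the low-spin state is favoured.
Configuration: t₂g⁴ eg⁰.
Orbital CFSE = -1.6Δ_oct = -1.6 × 327 = -523 kJ/mol.
Excess pairs vs high-spin: 1 − 0 = 1; pairing cost = +237 kJ/mol.
Net CFSE = -523 + 237 = -286 kJ/mol.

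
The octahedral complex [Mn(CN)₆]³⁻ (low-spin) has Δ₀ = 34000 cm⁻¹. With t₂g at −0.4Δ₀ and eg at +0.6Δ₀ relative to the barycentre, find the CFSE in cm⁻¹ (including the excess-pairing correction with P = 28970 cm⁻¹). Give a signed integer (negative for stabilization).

Each CN⁻ contributes -1; 6 × (-1) = -6. With overall charge -3, Mn is in the +3 oxidation state.
Mn³⁺: group 7, so d-count = 7 − 3 = 4.
Electron filling gives t₂g⁴ eg⁰.
Orbital CFSE = 4(-0.4) + 0(0.6) = -1.6Δ₀ = -1.6 × 34000 = -54400 cm⁻¹.
High-spin d⁴ would be t₂g³ eg¹ with 0 pairs; low-spin has 1, so 1 excess pair costs +1P = +28970 cm⁻¹.
Net CFSE = -54400 + 28970 = -25430 cm⁻¹.

-25430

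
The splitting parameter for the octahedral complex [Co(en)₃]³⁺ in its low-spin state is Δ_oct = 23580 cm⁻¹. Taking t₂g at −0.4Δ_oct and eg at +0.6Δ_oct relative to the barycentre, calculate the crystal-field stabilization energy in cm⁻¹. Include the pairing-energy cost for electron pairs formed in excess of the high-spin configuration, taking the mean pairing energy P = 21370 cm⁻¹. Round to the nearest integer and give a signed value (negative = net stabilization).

en is neutral, so the +3 overall charge sits on Co: oxidation state +3.
Group 9 minus oxidation state +3 gives a d⁶ configuration for Co³⁺.
The d⁶ electrons fill as t₂g⁶ eg⁰.
The orbital stabilization is -2.4Δ_oct = -2.4 × 23580 = -56592 cm⁻¹.
High-spin d⁶ would be t₂g⁴ eg² with 1 pair; low-spin has 3, so 2 excess pairs cost +2P = +42740 cm⁻¹.
Net CFSE = -56592 + 42740 = -13852 cm⁻¹.

-13852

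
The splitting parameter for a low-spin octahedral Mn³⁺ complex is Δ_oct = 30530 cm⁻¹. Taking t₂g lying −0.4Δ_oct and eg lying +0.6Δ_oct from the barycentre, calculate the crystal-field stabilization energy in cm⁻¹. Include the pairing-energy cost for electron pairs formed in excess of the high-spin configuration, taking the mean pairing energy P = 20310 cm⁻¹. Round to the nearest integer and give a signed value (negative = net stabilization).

-28538

Mn is in group 7, so Mn³⁺ is d⁴ (7 − 3 = 4).
Electron filling gives t₂g⁴ eg⁰.
CFSE(orbital) = 4×(-0.4Δ_oct) + 0×(0.6Δ_oct) = -1.6Δ_oct; with Δ_oct = 30530 cm⁻¹ that is -48848 cm⁻¹.
Relative to high-spin t₂g³ eg¹ (0 paired), the low-spin configuration has 1 additional pair, contributing +1 × 20310 = +20310 cm⁻¹.
Combining: -48848 + 20310 = -28538 cm⁻¹.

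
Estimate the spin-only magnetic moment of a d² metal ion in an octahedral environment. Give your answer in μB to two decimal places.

2.83 μB

Configuration: t₂g² eg⁰ → 2 unpaired electrons.
μ(spin-only) = √[2(2+2)] = √8 ≈ 2.83 μB.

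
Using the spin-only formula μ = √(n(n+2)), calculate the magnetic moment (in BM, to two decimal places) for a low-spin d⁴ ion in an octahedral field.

2.83 BM

Configuration: t₂g⁴ eg⁰ → 2 unpaired electrons.
μ(spin-only) = √[2(2+2)] = √8 ≈ 2.83 BM.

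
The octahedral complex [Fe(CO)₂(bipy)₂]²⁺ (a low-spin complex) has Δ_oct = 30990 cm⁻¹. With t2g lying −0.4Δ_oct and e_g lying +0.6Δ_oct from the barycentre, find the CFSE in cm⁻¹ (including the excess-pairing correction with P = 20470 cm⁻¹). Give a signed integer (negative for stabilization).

-33436

Ligand charges: 2×(+0) from CO and 2×(+0) from bipy sum to +0; with overall charge +2, Fe is +2.
Fe is in group 8, so Fe²⁺ is d⁶ (8 − 2 = 6).
Configuration: t2g^6 e_g^0.
The orbital stabilization is -2.4Δ_oct = -2.4 × 30990 = -74376 cm⁻¹.
High-spin d⁶ would be t2g^4 e_g^2 with 1 pair; low-spin has 3, so 2 excess pairs cost +2P = +40940 cm⁻¹.
Overall CFSE = -74376 + 40940 = -33436 cm⁻¹.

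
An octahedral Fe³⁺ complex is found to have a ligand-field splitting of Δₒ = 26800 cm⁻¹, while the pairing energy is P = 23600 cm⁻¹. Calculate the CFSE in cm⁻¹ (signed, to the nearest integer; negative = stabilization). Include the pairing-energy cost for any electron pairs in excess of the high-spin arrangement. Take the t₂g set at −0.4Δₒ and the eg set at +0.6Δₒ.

Fe³⁺: group 8, so d-count = 8 − 3 = 5.
Since Δₒ = 26800 cm⁻¹ > P = 23600 cm⁻¹, the complex adopts the low-spin configuration.
That gives t₂g⁵ eg⁰.
Orbital CFSE = -2.0Δₒ = -2.0 × 26800 = -53600 cm⁻¹.
Excess pairs vs high-spin: 2 − 0 = 2; pairing cost = +47200 cm⁻¹.
Net CFSE = -53600 + 47200 = -6400 cm⁻¹.

-6400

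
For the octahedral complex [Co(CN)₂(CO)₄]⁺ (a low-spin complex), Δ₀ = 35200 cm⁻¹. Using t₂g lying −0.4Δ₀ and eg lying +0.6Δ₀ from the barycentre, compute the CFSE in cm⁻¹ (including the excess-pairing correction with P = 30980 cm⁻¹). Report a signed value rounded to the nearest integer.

Ligand charges: 2×(-1) from CN⁻ and 4×(+0) from CO sum to -2; with overall charge +1, Co is +3.
Co is in group 9, so Co³⁺ is d⁶ (9 − 3 = 6).
Electron filling gives t₂g⁶ eg⁰.
The orbital stabilization is -2.4Δ₀ = -2.4 × 35200 = -84480 cm⁻¹.
Pairing penalty: 3 pairs vs 1 in the high-spin reference → 2 extra × P = 61960 cm⁻¹.
Overall CFSE = -84480 + 61960 = -22520 cm⁻¹.

-22520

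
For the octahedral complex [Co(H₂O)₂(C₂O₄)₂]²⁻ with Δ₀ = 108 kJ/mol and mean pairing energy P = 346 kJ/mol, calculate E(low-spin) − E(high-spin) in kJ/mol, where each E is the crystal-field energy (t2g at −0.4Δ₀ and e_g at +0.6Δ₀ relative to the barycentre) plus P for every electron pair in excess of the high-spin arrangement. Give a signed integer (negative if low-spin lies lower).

Ligand charges: 2×(+0) from H₂O and 2×(-2) from C₂O₄²⁻ sum to -4; with overall charge -2, Co is +2.
Co²⁺: group 9, so d-count = 9 − 2 = 7.
In the high-spin limit (t2g^5 e_g^2) the orbital term is -0.8Δ₀ = -86 kJ/mol, with no excess pairing.
Low-spin t2g^6 e_g^1 gives -1.8Δ₀ = -194 kJ/mol, but forming 1 extra pair costs 1P = 346 kJ/mol, so E(LS) = -194 + 346 = 152 kJ/mol.
Thus E(LS) − E(HS) = 238 kJ/mol.

238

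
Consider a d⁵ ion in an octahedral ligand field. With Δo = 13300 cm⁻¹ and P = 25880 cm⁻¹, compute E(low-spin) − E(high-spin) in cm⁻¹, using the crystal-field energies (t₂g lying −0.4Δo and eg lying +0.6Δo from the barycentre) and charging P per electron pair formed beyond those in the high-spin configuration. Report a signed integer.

25160

In the high-spin limit (t₂g³ eg²) the orbital term is 0.0Δo = 0 cm⁻¹, with no excess pairing.
For low-spin the configuration is t₂g⁵ eg⁰: orbital energy -2.0 × 13300 = -26600 cm⁻¹, and 2 additional pairs relative to high-spin add 51760 cm⁻¹, giving 25160 cm⁻¹.
E(LS) − E(HS) = 25160 − (0) = 25160 cm⁻¹.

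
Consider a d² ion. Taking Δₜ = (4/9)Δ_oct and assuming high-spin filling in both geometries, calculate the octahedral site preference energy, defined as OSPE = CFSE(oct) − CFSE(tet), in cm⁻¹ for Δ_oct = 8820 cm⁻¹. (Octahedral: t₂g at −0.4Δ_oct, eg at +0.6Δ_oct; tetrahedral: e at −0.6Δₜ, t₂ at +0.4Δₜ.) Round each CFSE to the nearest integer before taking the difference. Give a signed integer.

In an octahedral site d² (HS) is t2g^2 e_g^0, giving CFSE(oct) = -0.8Δ_oct = -7056 cm⁻¹.
In a tetrahedral site the filling is e^2 t2^0: CFSE(tet) = -1.2Δₜ = -1.2 × (4/9)(8820) = -4704 cm⁻¹.
OSPE = CFSE(oct) − CFSE(tet) = -7056 − (-4704) = -2352 cm⁻¹.

-2352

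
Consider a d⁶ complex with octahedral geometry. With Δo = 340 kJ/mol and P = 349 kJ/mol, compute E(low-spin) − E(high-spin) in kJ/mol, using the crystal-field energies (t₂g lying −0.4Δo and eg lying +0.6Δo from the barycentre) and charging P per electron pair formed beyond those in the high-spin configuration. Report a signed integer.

18

High-spin d⁶ fills as t₂g⁴ eg² with CFSE 4(−0.4) + 2(+0.6) = -0.4Δo = -136 kJ/mol.
Low-spin: t₂g⁶ eg⁰, orbital CFSE = -2.4Δo = -816 kJ/mol; plus 2 excess pairs × P = +698 kJ/mol; total -118 kJ/mol.
Thus E(LS) − E(HS) = 18 kJ/mol.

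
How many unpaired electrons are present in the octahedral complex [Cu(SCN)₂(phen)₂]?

1

Ligand charges: 2×(-1) from SCN⁻ and 2×(+0) from phen sum to -2; with overall charge +0, Cu is +2.
Cu²⁺: group 11, so d-count = 11 − 2 = 9.
Configuration: t₂g⁶ eg³, giving 1 unpaired electron.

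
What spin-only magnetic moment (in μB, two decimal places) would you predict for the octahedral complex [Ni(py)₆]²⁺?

py is neutral, so the +2 overall charge sits on Ni: oxidation state +2.
Ni sits in group 10; removing 2 electrons leaves Ni²⁺ with 10 − 2 = 8 d electrons.
Configuration: t₂g⁶ eg² → 2 unpaired electrons.
μ(spin-only) = √[2(2+2)] = √8 ≈ 2.83 μB.

2.83 μB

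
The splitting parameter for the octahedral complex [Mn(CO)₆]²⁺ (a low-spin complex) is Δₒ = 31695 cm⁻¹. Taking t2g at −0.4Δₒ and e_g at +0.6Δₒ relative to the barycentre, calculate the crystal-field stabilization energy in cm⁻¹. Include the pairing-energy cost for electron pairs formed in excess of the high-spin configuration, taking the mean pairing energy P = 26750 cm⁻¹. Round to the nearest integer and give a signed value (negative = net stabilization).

-9890

CO is neutral, so the +2 overall charge sits on Mn: oxidation state +2.
Group 7 minus oxidation state +2 gives a d⁵ configuration for Mn²⁺.
The d⁵ electrons fill as t2g^5 e_g^0.
Orbital CFSE = 5(-0.4) + 0(0.6) = -2.0Δₒ = -2.0 × 31695 = -63390 cm⁻¹.
Relative to high-spin t2g^3 e_g^2 (0 paired), the low-spin configuration has 2 additional pairs, contributing +2 × 26750 = +53500 cm⁻¹.
Net CFSE = -63390 + 53500 = -9890 cm⁻¹.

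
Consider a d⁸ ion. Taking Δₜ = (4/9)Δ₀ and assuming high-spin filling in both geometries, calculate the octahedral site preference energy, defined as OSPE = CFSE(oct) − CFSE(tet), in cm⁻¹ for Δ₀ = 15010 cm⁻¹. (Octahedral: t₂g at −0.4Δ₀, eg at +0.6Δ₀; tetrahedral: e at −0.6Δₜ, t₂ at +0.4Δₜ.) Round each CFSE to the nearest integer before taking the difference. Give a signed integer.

-12675

Octahedral (high-spin): t2g^6 e_g^2, CFSE = 6(−0.4) + 2(+0.6) = -1.2Δ₀ = -1.2 × 15010 = -18012 cm⁻¹.
In a tetrahedral site the filling is e^4 t2^4: CFSE(tet) = -0.8Δₜ = -0.8 × (4/9)(15010) = -5337 cm⁻¹.
Subtracting, OSPE = -18012 − (-5337) = -12675 cm⁻¹.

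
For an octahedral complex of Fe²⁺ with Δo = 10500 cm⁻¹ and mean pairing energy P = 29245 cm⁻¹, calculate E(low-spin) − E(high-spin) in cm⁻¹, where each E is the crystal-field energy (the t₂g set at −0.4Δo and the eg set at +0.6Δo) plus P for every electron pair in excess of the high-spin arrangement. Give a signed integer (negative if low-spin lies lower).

Fe sits in group 8; removing 2 electrons leaves Fe²⁺ with 8 − 2 = 6 d electrons.
High-spin: t₂g⁴ eg², CFSE = -0.4Δo = -4200 cm⁻¹.
For low-spin the configuration is t₂g⁶ eg⁰: orbital energy -2.4 × 10500 = -25200 cm⁻¹, and 2 additional pairs relative to high-spin add 58490 cm⁻¹, giving 33290 cm⁻¹.
E(LS) − E(HS) = 33290 − (-4200) = 37490 cm⁻¹.

37490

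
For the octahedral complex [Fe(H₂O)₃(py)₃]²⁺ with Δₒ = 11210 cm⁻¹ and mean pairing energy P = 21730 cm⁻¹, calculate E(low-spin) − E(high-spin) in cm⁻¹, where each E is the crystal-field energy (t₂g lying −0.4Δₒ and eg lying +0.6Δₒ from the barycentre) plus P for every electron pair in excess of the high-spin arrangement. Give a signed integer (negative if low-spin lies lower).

21040

Ligand charges: 3×(+0) from H₂O and 3×(+0) from py sum to +0; with overall charge +2, Fe is +2.
Group 8 minus oxidation state +2 gives a d⁶ configuration for Fe²⁺.
High-spin: t₂g⁴ eg², CFSE = -0.4Δₒ = -4484 cm⁻¹.
Low-spin t₂g⁶ eg⁰ gives -2.4Δₒ = -26904 cm⁻¹, but forming 2 extra pairs costs 2P = 43460 cm⁻¹, so E(LS) = -26904 + 43460 = 16556 cm⁻¹.
The difference is 16556 − (-4484) = 21040 cm⁻¹, so high-spin lies lower.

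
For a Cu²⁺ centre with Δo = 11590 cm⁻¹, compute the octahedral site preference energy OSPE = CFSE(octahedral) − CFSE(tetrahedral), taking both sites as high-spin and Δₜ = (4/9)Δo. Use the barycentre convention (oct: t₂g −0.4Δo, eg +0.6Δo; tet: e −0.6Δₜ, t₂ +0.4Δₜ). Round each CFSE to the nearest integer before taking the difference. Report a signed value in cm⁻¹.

-4894

Group 11 minus oxidation state +2 gives a d⁹ configuration for Cu²⁺.
Octahedral (high-spin): t₂g⁶ eg³, CFSE = 6(−0.4) + 3(+0.6) = -0.6Δo = -0.6 × 11590 = -6954 cm⁻¹.
Tetrahedral e⁴ t₂⁵ gives -0.4Δₜ = -0.4 × (4/9) × 11590 = -2060 cm⁻¹.
OSPE = -6954 − (-2060) = -4894 cm⁻¹.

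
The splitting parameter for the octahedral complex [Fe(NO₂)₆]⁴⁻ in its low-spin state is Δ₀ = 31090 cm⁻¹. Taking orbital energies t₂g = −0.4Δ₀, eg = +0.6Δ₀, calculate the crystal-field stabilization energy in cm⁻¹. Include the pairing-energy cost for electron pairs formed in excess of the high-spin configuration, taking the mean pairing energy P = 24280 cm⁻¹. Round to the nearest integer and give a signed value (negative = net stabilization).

Each NO₂⁻ contributes -1; 6 × (-1) = -6. With overall charge -4, Fe is in the +2 oxidation state.
Fe²⁺: group 8, so d-count = 8 − 2 = 6.
Electron filling gives t₂g⁶ eg⁰.
Orbital CFSE = 6(-0.4) + 0(0.6) = -2.4Δ₀ = -2.4 × 31090 = -74616 cm⁻¹.
High-spin d⁶ would be t₂g⁴ eg² with 1 pair; low-spin has 3, so 2 excess pairs cost +2P = +48560 cm⁻¹.
Overall CFSE = -74616 + 48560 = -26056 cm⁻¹.

-26056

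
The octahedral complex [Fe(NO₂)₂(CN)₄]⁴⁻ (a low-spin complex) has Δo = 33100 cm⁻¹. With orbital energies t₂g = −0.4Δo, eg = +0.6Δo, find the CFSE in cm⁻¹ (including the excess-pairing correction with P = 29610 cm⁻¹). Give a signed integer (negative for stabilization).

Ligand charges: 2×(-1) from NO₂⁻ and 4×(-1) from CN⁻ sum to -6; with overall charge -4, Fe is +2.
Group 8 minus oxidation state +2 gives a d⁶ configuration for Fe²⁺.
The d⁶ electrons fill as t₂g⁶ eg⁰.
CFSE(orbital) = 6×(-0.4Δo) + 0×(0.6Δo) = -2.4Δo; with Δo = 33100 cm⁻¹ that is -79440 cm⁻¹.
High-spin d⁶ would be t₂g⁴ eg² with 1 pair; low-spin has 3, so 2 excess pairs cost +2P = +59220 cm⁻¹.
Net CFSE = -79440 + 59220 = -20220 cm⁻¹.

-20220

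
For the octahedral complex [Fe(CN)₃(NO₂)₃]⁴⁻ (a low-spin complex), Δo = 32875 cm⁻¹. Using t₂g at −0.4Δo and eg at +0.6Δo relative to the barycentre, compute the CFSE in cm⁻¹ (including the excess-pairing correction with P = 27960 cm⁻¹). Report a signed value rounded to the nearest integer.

-22980

Ligand charges: 3×(-1) from CN⁻ and 3×(-1) from NO₂⁻ sum to -6; with overall charge -4, Fe is +2.
Fe²⁺: group 8, so d-count = 8 − 2 = 6.
The d⁶ electrons fill as t₂g⁶ eg⁰.
Orbital CFSE = 6(-0.4) + 0(0.6) = -2.4Δo = -2.4 × 32875 = -78900 cm⁻¹.
Pairing penalty: 3 pairs vs 1 in the high-spin reference → 2 extra × P = 55920 cm⁻¹.
Net CFSE = -78900 + 55920 = -22980 cm⁻¹.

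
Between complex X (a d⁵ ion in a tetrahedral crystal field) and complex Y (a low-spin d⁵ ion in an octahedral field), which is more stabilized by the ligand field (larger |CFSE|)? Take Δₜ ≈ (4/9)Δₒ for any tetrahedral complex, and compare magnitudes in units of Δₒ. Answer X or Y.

X: With tetrahedral geometry the complex is necessarily high-spin; e² t₂³, CFSE = 0.0Δₜ ≈ 0.00Δₒ.
Y: t₂g⁵ eg⁰, CFSE = -2.0Δₒ.
So Y has the larger |CFSE|.

Y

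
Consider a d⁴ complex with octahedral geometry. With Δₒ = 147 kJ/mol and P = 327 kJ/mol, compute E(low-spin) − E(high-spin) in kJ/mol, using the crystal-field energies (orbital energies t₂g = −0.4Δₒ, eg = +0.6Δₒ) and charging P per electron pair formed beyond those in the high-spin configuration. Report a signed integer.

High-spin d⁴ fills as t₂g³ eg¹ with CFSE 3(−0.4) + 1(+0.6) = -0.6Δₒ = -88 kJ/mol.
Low-spin t₂g⁴ eg⁰ gives -1.6Δₒ = -235 kJ/mol, but forming 1 extra pair costs 1P = 327 kJ/mol, so E(LS) = -235 + 327 = 92 kJ/mol.
Thus E(LS) − E(HS) = 180 kJ/mol.

180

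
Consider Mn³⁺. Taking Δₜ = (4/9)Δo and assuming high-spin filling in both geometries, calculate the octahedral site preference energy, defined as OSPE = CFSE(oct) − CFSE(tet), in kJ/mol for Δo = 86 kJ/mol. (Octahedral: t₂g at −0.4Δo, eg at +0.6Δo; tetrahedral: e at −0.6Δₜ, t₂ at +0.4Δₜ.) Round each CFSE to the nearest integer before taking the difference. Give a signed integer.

Mn³⁺: group 7, so d-count = 7 − 3 = 4.
In an octahedral site d⁴ (HS) is t2g^3 e_g^1, giving CFSE(oct) = -0.6Δo = -52 kJ/mol.
In a tetrahedral site the filling is e^2 t2^2: CFSE(tet) = -0.4Δₜ = -0.4 × (4/9)(86) = -15 kJ/mol.
Subtracting, OSPE = -52 − (-15) = -37 kJ/mol.

-37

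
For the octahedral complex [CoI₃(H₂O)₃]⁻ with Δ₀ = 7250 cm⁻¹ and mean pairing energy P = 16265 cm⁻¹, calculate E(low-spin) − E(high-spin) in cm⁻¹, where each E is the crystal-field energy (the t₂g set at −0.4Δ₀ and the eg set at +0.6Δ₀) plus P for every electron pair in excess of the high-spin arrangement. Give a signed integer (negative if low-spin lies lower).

Ligand charges: 3×(-1) from I⁻ and 3×(+0) from H₂O sum to -3; with overall charge -1, Co is +2.
Co²⁺: group 9, so d-count = 9 − 2 = 7.
High-spin: t₂g⁵ eg², CFSE = -0.8Δ₀ = -5800 cm⁻¹.
Low-spin: t₂g⁶ eg¹, orbital CFSE = -1.8Δ₀ = -13050 cm⁻¹; plus 1 excess pair × P = +16265 cm⁻¹; total 3215 cm⁻¹.
Thus E(LS) − E(HS) = 9015 cm⁻¹.

9015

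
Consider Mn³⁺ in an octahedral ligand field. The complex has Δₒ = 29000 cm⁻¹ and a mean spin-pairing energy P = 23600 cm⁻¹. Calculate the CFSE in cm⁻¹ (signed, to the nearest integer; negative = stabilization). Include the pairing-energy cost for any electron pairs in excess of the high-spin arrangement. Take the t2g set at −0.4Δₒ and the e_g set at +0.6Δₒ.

-22800

Mn sits in group 7; removing 3 electrons leaves Mn³⁺ with 7 − 3 = 4 d electrons.
Δₒ > P, so pairing is preferred: the ground state is low-spin.
Configuration: t2g^4 e_g^0.
Orbital CFSE = -1.6Δₒ = -1.6 × 29000 = -46400 cm⁻¹.
Excess pairs vs high-spin: 1 − 0 = 1; pairing cost = +23600 cm⁻¹.
Net CFSE = -46400 + 23600 = -22800 cm⁻¹.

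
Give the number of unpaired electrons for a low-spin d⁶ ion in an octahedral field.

0

Configuration: t₂g⁶ eg⁰, giving 0 unpaired electrons.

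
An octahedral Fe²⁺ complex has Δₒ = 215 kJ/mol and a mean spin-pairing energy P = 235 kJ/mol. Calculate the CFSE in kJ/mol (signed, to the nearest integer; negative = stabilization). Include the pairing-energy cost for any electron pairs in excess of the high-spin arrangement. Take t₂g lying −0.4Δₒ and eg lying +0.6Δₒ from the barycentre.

Group 8 minus oxidation state +2 gives a d⁶ configuration for Fe²⁺.
With Δₒ < P the complex is high-spin.
That gives t₂g⁴ eg².
Orbital CFSE = -0.4Δₒ = -0.4 × 215 = -86 kJ/mol.
High-spin has no excess pairs, so no pairing correction applies.

-86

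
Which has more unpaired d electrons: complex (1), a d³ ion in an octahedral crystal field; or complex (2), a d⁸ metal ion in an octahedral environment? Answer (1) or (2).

(1): t2g^3 e_g^0 → 3 unpaired.
(2): t₂g⁶ eg² → 2 unpaired.
So (1) has more unpaired electrons.

(1)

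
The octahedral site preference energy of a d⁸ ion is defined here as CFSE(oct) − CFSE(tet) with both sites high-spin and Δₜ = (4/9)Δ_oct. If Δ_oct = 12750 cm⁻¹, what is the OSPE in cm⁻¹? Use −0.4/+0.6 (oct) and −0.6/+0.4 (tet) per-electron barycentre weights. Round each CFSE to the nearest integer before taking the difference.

-10767

Octahedral (high-spin): t₂g⁶ eg², CFSE = 6(−0.4) + 2(+0.6) = -1.2Δ_oct = -1.2 × 12750 = -15300 cm⁻¹.
In a tetrahedral site the filling is e⁴ t₂⁴: CFSE(tet) = -0.8Δₜ = -0.8 × (4/9)(12750) = -4533 cm⁻¹.
Subtracting, OSPE = -15300 − (-4533) = -10767 cm⁻¹.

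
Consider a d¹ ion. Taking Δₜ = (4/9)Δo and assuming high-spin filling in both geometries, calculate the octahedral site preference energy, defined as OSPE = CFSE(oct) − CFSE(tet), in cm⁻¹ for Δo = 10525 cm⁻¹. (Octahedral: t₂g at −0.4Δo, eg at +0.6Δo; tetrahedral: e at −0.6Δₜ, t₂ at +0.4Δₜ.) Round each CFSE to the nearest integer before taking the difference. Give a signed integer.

Octahedral (high-spin): t2g^1 e_g^0, CFSE = 1(−0.4) + 0(+0.6) = -0.4Δo = -0.4 × 10525 = -4210 cm⁻¹.
Tetrahedral: e^1 t2^0, CFSE = 1(−0.6) + 0(+0.4) = -0.6Δₜ = -0.6 × (4/9) × 10525 = -2807 cm⁻¹.
Subtracting, OSPE = -4210 − (-2807) = -1403 cm⁻¹.

-1403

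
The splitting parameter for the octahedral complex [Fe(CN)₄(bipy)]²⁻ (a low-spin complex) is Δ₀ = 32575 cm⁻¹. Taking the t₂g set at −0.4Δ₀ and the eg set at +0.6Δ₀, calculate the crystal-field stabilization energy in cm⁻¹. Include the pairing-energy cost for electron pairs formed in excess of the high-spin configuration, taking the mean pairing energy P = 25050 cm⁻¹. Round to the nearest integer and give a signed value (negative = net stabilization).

Ligand charges: 4×(-1) from CN⁻ and 1×(+0) from bipy sum to -4; with overall charge -2, Fe is +2.
Fe²⁺: group 8, so d-count = 8 − 2 = 6.
Electron filling gives t₂g⁶ eg⁰.
The orbital stabilization is -2.4Δ₀ = -2.4 × 32575 = -78180 cm⁻¹.
High-spin d⁶ would be t₂g⁴ eg² with 1 pair; low-spin has 3, so 2 excess pairs cost +2P = +50100 cm⁻¹.
Combining: -78180 + 50100 = -28080 cm⁻¹.

-28080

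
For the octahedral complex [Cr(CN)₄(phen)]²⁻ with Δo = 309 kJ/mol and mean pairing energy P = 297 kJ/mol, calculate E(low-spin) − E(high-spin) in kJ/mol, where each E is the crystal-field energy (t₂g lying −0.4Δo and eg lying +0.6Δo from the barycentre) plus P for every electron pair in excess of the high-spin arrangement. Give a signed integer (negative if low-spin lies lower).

-12

Ligand charges: 4×(-1) from CN⁻ and 1×(+0) from phen sum to -4; with overall charge -2, Cr is +2.
Cr²⁺: group 6, so d-count = 6 − 2 = 4.
High-spin: t₂g³ eg¹, CFSE = -0.6Δo = -185 kJ/mol.
Low-spin: t₂g⁴ eg⁰, orbital CFSE = -1.6Δo = -494 kJ/mol; plus 1 excess pair × P = +297 kJ/mol; total -197 kJ/mol.
E(LS) − E(HS) = -197 − (-185) = -12 kJ/mol.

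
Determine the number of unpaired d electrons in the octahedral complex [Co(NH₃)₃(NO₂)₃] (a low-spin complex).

0

Ligand charges: 3×(+0) from NH₃ and 3×(-1) from NO₂⁻ sum to -3; with overall charge +0, Co is +3.
Co sits in group 9; removing 3 electrons leaves Co³⁺ with 9 − 3 = 6 d electrons.
Configuration: t₂g⁶ eg⁰, giving 0 unpaired electrons.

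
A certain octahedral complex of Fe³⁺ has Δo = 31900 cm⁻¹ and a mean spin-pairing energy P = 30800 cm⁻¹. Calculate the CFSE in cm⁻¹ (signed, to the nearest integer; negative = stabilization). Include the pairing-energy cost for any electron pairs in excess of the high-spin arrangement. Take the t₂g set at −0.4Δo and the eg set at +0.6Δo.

Group 8 minus oxidation state +3 gives a d⁵ configuration for Fe³⁺.
Δo > P, so pairing is preferred: the ground state is low-spin.
Configuration: t₂g⁵ eg⁰.
Orbital CFSE = -2.0Δo = -2.0 × 31900 = -63800 cm⁻¹.
Excess pairs vs high-spin: 2 − 0 = 2; pairing cost = +61600 cm⁻¹.
Net CFSE = -63800 + 61600 = -2200 cm⁻¹.

-2200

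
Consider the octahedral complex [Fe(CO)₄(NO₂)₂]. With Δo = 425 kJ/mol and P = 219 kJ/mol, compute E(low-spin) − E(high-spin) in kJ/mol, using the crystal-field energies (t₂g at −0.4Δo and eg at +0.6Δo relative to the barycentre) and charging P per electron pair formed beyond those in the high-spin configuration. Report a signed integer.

-412

Ligand charges: 4×(+0) from CO and 2×(-1) from NO₂⁻ sum to -2; with overall charge +0, Fe is +2.
Fe²⁺: group 8, so d-count = 8 − 2 = 6.
High-spin: t₂g⁴ eg², CFSE = -0.4Δo = -170 kJ/mol.
For low-spin the configuration is t₂g⁶ eg⁰: orbital energy -2.4 × 425 = -1020 kJ/mol, and 2 additional pairs relative to high-spin add 438 kJ/mol, giving -582 kJ/mol.
Thus E(LS) − E(HS) = -412 kJ/mol.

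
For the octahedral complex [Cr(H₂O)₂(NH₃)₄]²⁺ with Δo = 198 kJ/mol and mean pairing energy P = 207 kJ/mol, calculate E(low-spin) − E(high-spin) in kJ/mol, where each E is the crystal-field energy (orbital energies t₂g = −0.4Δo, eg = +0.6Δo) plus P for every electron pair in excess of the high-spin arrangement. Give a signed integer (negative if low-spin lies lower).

Ligand charges: 2×(+0) from H₂O and 4×(+0) from NH₃ sum to +0; with overall charge +2, Cr is +2.
Cr sits in group 6; removing 2 electrons leaves Cr²⁺ with 6 − 2 = 4 d electrons.
High-spin d⁴ fills as t₂g³ eg¹ with CFSE 3(−0.4) + 1(+0.6) = -0.6Δo = -119 kJ/mol.
Low-spin: t₂g⁴ eg⁰, orbital CFSE = -1.6Δo = -317 kJ/mol; plus 1 excess pair × P = +207 kJ/mol; total -110 kJ/mol.
The difference is -110 − (-119) = 9 kJ/mol, so high-spin lies lower.

9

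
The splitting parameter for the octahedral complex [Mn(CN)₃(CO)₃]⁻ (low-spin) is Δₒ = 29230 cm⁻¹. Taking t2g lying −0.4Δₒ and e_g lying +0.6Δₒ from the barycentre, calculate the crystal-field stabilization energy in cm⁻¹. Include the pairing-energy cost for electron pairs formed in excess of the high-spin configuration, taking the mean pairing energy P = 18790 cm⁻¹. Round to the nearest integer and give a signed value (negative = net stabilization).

Ligand charges: 3×(-1) from CN⁻ and 3×(+0) from CO sum to -3; with overall charge -1, Mn is +2.
Mn²⁺: group 7, so d-count = 7 − 2 = 5.
Configuration: t2g^5 e_g^0.
CFSE(orbital) = 5×(-0.4Δₒ) + 0×(0.6Δₒ) = -2.0Δₒ; with Δₒ = 29230 cm⁻¹ that is -58460 cm⁻¹.
Relative to high-spin t2g^3 e_g^2 (0 paired), the low-spin configuration has 2 additional pairs, contributing +2 × 18790 = +37580 cm⁻¹.
Combining: -58460 + 37580 = -20880 cm⁻¹.

-20880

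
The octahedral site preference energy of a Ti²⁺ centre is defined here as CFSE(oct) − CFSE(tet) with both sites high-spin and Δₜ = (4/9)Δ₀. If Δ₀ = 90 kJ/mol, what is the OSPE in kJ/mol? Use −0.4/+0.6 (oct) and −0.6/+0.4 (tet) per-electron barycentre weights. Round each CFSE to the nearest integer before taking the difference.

-24

Group 4 minus oxidation state +2 gives a d² configuration for Ti²⁺.
Octahedral high-spin t2g^2 e_g^0: CFSE = -0.8 × 90 = -72 kJ/mol.
Tetrahedral: e^2 t2^0, CFSE = 2(−0.6) + 0(+0.4) = -1.2Δₜ = -1.2 × (4/9) × 90 = -48 kJ/mol.
Subtracting, OSPE = -72 − (-48) = -24 kJ/mol.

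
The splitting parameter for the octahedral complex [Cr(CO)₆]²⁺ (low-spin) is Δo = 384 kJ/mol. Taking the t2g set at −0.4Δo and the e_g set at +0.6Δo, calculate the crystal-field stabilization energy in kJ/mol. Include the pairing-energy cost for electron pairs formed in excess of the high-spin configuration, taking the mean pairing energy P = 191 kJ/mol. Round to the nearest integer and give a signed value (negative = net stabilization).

-423

CO is neutral, so the +2 overall charge sits on Cr: oxidation state +2.
Group 6 minus oxidation state +2 gives a d⁴ configuration for Cr²⁺.
Configuration: t2g^4 e_g^0.
CFSE(orbital) = 4×(-0.4Δo) + 0×(0.6Δo) = -1.6Δo; with Δo = 384 kJ/mol that is -614 kJ/mol.
Pairing penalty: 1 pair vs 0 in the high-spin reference → 1 extra × P = 191 kJ/mol.
Net CFSE = -614 + 191 = -423 kJ/mol.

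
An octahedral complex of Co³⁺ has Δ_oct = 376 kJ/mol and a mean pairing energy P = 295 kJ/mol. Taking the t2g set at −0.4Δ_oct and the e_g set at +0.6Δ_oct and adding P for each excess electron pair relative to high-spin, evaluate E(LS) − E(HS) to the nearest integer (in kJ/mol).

Co sits in group 9; removing 3 electrons leaves Co³⁺ with 9 − 3 = 6 d electrons.
High-spin d⁶ fills as t2g^4 e_g^2 with CFSE 4(−0.4) + 2(+0.6) = -0.4Δ_oct = -150 kJ/mol.
Low-spin t2g^6 e_g^0 gives -2.4Δ_oct = -902 kJ/mol, but forming 2 extra pairs costs 2P = 590 kJ/mol, so E(LS) = -902 + 590 = -312 kJ/mol.
The difference is -312 − (-150) = -162 kJ/mol, so low-spin lies lower.

-162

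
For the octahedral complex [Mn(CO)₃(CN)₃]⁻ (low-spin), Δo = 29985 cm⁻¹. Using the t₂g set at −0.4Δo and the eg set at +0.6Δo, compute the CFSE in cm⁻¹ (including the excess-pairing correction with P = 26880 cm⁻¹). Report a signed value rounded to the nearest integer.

-6210

Ligand charges: 3×(+0) from CO and 3×(-1) from CN⁻ sum to -3; with overall charge -1, Mn is +2.
Mn sits in group 7; removing 2 electrons leaves Mn²⁺ with 7 − 2 = 5 d electrons.
Configuration: t₂g⁵ eg⁰.
Orbital CFSE = 5(-0.4) + 0(0.6) = -2.0Δo = -2.0 × 29985 = -59970 cm⁻¹.
High-spin d⁵ would be t₂g³ eg² with 0 pairs; low-spin has 2, so 2 excess pairs cost +2P = +53760 cm⁻¹.
Net CFSE = -59970 + 53760 = -6210 cm⁻¹.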